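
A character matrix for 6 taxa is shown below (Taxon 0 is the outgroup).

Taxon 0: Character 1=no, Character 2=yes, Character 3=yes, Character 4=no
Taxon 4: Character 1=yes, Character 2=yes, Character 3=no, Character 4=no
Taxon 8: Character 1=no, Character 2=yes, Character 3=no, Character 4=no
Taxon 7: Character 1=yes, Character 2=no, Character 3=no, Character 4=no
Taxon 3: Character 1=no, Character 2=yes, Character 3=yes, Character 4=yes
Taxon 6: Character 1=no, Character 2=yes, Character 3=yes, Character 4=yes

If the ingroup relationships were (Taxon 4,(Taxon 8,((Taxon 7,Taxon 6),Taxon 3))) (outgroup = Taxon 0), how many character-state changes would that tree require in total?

8

Map each character onto (Taxon 4,(Taxon 8,((Taxon 7,Taxon 6),Taxon 3))) (rooted by Taxon 0) and count the minimum state changes it requires (Fitch parsimony):
Character 1: 2; Character 2: 1; Character 3: 3; Character 4: 2.
Total tree length = 8.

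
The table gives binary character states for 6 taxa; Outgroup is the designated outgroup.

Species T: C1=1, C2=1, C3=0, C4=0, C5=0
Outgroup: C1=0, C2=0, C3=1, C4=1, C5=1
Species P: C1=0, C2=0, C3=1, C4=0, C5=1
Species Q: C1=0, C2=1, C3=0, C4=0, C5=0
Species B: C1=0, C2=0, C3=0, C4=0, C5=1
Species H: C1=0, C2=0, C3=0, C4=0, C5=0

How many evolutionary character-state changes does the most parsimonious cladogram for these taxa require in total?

5

Character polarity is set by the outgroup: the derived state is whichever differs from the outgroup's state, so for C3, C4, C5 the derived state is '0', and for the remaining characters it is '1'.
C1: derived state '1' in Species T only — an autapomorphy, so it tells us nothing about relationships among taxa.
Only Species Q and Species T show the derived state '1' for C2, supporting them as a clade.
Only Species B, Species H, Species Q, and Species T show the derived state '0' for C3, supporting them as a clade.
All ingroup taxa share the derived state '0' for C4; it defines the ingroup but does not resolve relationships within it.
Only Species H, Species Q, and Species T show the derived state '0' for C5, supporting them as a clade.
Most parsimonious ingroup topology: (Species P,((Species H,(Species Q,Species T)),Species B)).
Changes per character on this tree: C1: 1; C2: 1; C3: 1; C4: 1; C5: 1.
Total = 5.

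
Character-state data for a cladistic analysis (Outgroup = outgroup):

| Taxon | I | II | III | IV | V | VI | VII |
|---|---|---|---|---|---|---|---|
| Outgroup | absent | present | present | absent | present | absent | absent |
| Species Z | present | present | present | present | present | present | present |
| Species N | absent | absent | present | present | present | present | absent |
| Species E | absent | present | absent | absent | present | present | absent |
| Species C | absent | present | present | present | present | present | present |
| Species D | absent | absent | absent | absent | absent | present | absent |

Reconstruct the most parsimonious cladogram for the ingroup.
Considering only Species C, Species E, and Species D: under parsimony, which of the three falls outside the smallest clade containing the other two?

Species C

Character polarity is set by the outgroup: the derived state is whichever differs from the outgroup's state, so for II, III, V the derived state is 'absent', and for the remaining characters it is 'present'.
I (derived state 'present') is unique to Species Z (autapomorphy; uninformative for grouping).
II (state 'absent') occurs in Species D and Species N but conflicts with the nesting implied by the other characters — most parsimoniously interpreted as homoplasy.
III: derived state 'absent' in Species D and Species E only — synapomorphy for {Species D, Species E}.
IV: derived state 'present' in Species C, Species N, and Species Z only — synapomorphy for {Species C, Species N, Species Z}.
V (derived state 'absent') is unique to Species D (autapomorphy; uninformative for grouping).
All ingroup taxa share the derived state 'present' for VI; it defines the ingroup but does not resolve relationships within it.
VII (derived state 'present') is shared by Species C and Species Z — a synapomorphy uniting that clade.
Most parsimonious ingroup topology: (((Species Z,Species C),Species N),(Species E,Species D)).
Species E and Species D share a more recent common ancestor with each other than either does with Species C, so Species C is the least closely related of the three.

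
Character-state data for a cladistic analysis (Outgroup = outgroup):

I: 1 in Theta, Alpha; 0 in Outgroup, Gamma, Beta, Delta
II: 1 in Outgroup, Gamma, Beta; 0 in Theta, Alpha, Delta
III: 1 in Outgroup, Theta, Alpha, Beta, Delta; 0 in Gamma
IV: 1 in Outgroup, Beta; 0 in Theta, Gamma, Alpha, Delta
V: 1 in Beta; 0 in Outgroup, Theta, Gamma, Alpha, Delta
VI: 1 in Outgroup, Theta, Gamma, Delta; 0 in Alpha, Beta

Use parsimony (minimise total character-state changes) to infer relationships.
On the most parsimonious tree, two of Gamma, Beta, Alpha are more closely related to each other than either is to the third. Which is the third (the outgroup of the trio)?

Character polarity is set by the outgroup: the derived state is whichever differs from the outgroup's state, so for II, III, IV, VI the derived state is '0', and for the remaining characters it is '1'.
I: derived state '1' in Alpha and Theta only — synapomorphy for {Alpha, Theta}.
II: derived state '0' in Alpha, Delta, and Theta only — synapomorphy for {Alpha, Delta, Theta}.
III: derived state '0' in Gamma only — an autapomorphy, so it tells us nothing about relationships among taxa.
IV (derived state '0') is shared by Alpha, Delta, Gamma, and Theta — a synapomorphy uniting that clade.
V (derived state '1') is unique to Beta (autapomorphy; uninformative for grouping).
VI groups Alpha and Beta, which is incompatible with the clades supported by the remaining characters; treating it as convergent (homoplasy) costs fewer steps than any alternative tree.
Most parsimonious ingroup topology: ((((Theta,Alpha),Delta),Gamma),Beta).
Gamma and Alpha share a more recent common ancestor with each other than either does with Beta, so Beta is the least closely related of the three.

Beta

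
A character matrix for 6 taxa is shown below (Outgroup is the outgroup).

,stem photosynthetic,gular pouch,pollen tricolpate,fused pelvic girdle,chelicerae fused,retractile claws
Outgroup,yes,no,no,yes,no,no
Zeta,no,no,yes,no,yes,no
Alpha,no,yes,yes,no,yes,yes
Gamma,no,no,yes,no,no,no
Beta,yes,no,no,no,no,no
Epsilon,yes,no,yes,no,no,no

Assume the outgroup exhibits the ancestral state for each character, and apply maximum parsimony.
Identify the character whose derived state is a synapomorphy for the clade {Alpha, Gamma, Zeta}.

stem photosynthetic

Character polarity is set by the outgroup: the derived state is whichever differs from the outgroup's state, so for stem photosynthetic, fused pelvic girdle the derived state is 'no', and for the remaining characters it is 'yes'.
stem photosynthetic: derived state 'no' in Alpha, Gamma, and Zeta only — synapomorphy for {Alpha, Gamma, Zeta}.
gular pouch: derived state 'yes' in Alpha only — an autapomorphy, so it tells us nothing about relationships among taxa.
pollen tricolpate: derived state 'yes' in Alpha, Epsilon, Gamma, and Zeta only — synapomorphy for {Alpha, Epsilon, Gamma, Zeta}.
fused pelvic girdle (derived state 'no') is shared by all ingroup taxa — unites the whole ingroup.
chelicerae fused: derived state 'yes' in Alpha and Zeta only — synapomorphy for {Alpha, Zeta}.
retractile claws (derived state 'yes') is unique to Alpha (autapomorphy; uninformative for grouping).
Most parsimonious ingroup topology: ((((Zeta,Alpha),Gamma),Epsilon),Beta).
The clade {Alpha, Gamma, Zeta} is supported by stem photosynthetic: its derived state 'no' occurs in exactly those taxa and in no other taxon (including the outgroup).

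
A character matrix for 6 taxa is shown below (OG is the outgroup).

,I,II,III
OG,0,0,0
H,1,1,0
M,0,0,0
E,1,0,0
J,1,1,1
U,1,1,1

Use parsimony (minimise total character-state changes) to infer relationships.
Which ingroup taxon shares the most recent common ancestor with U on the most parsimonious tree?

The outgroup has state '0' for every character, so '1' is the derived state throughout.
I (derived state '1') is shared by E, H, J, and U — a synapomorphy uniting that clade.
Only H, J, and U show the derived state '1' for II, supporting them as a clade.
III (derived state '1') is shared by J and U — a synapomorphy uniting that clade.
Most parsimonious ingroup topology: (((H,(J,U)),E),M).
U and J form a cherry on this tree, so they are sister taxa.

J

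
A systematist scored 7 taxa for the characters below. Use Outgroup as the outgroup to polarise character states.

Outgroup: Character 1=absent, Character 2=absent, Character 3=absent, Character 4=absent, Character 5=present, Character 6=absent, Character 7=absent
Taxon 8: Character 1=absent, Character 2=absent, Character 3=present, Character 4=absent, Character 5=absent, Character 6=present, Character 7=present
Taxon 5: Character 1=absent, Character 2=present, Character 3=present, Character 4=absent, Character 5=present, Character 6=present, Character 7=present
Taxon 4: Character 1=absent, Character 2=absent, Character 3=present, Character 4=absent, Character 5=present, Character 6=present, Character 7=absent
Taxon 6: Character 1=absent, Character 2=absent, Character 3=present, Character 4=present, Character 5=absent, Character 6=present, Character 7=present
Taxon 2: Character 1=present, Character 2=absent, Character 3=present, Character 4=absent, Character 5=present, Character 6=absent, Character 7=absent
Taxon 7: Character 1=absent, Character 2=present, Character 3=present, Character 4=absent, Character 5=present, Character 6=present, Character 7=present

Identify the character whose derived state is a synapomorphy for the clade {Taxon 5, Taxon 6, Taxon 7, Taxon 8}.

Character 7

Character polarity is set by the outgroup: the derived state is whichever differs from the outgroup's state, so for Character 5 the derived state is 'absent', and for the remaining characters it is 'present'.
Character 1: derived state 'present' in Taxon 2 only — an autapomorphy, so it tells us nothing about relationships among taxa.
Character 2 (derived state 'present') is shared by Taxon 5 and Taxon 7 — a synapomorphy uniting that clade.
All ingroup taxa share the derived state 'present' for Character 3; it defines the ingroup but does not resolve relationships within it.
Character 4 (derived state 'present') is unique to Taxon 6 (autapomorphy; uninformative for grouping).
Character 5: derived state 'absent' in Taxon 6 and Taxon 8 only — synapomorphy for {Taxon 6, Taxon 8}.
Character 6: derived state 'present' in Taxon 4, Taxon 5, Taxon 6, Taxon 7, and Taxon 8 only — synapomorphy for {Taxon 4, Taxon 5, Taxon 6, Taxon 7, Taxon 8}.
Character 7 (derived state 'present') is shared by Taxon 5, Taxon 6, Taxon 7, and Taxon 8 — a synapomorphy uniting that clade.
Most parsimonious ingroup topology: ((((Taxon 8,Taxon 6),(Taxon 5,Taxon 7)),Taxon 4),Taxon 2).
The clade {Taxon 5, Taxon 6, Taxon 7, Taxon 8} is supported by Character 7: its derived state 'present' occurs in exactly those taxa and in no other taxon (including the outgroup).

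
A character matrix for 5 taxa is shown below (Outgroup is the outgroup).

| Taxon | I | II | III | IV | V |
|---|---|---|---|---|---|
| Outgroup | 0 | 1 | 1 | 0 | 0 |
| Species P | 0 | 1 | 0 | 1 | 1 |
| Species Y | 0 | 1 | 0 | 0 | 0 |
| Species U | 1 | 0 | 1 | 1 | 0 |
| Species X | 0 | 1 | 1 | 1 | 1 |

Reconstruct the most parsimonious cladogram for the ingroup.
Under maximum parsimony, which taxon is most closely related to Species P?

Character polarity is set by the outgroup: the derived state is whichever differs from the outgroup's state, so for II, III the derived state is '0', and for the remaining characters it is '1'.
I: derived state '1' in Species U only — an autapomorphy, so it tells us nothing about relationships among taxa.
II: derived state '0' in Species U only — an autapomorphy, so it tells us nothing about relationships among taxa.
III groups Species P and Species Y, which is incompatible with the clades supported by the remaining characters; treating it as convergent (homoplasy) costs fewer steps than any alternative tree.
IV (derived state '1') is shared by Species P, Species U, and Species X — a synapomorphy uniting that clade.
V (derived state '1') is shared by Species P and Species X — a synapomorphy uniting that clade.
Most parsimonious ingroup topology: (((Species P,Species X),Species U),Species Y).
Species P and Species X form a cherry on this tree, so they are sister taxa.

Species X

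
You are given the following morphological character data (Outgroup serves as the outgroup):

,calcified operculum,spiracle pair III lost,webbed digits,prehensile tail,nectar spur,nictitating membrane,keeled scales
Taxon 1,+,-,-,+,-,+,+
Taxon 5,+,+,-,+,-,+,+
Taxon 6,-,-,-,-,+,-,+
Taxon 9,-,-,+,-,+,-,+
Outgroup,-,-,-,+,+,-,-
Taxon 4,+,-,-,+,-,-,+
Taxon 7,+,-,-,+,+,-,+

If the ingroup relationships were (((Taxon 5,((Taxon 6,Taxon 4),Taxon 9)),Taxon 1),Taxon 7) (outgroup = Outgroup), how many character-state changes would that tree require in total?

13

Map each character onto (((Taxon 5,((Taxon 6,Taxon 4),Taxon 9)),Taxon 1),Taxon 7) (rooted by Outgroup) and count the minimum state changes it requires (Fitch parsimony):
calcified operculum: 3; spiracle pair III lost: 1; webbed digits: 1; prehensile tail: 2; nectar spur: 3; nictitating membrane: 2; keeled scales: 1.
Total tree length = 13.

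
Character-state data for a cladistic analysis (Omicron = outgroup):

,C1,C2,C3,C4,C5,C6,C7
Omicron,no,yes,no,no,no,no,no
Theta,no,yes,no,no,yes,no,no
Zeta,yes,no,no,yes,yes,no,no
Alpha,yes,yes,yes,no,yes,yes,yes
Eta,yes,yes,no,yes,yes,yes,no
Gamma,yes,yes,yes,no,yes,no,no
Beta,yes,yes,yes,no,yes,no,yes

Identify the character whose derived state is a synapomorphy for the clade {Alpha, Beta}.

C7

Character polarity is set by the outgroup: the derived state is whichever differs from the outgroup's state, so for C2 the derived state is 'no', and for the remaining characters it is 'yes'.
C1: derived state 'yes' in Alpha, Beta, Eta, Gamma, and Zeta only — synapomorphy for {Alpha, Beta, Eta, Gamma, Zeta}.
C2: derived state 'no' in Zeta only — an autapomorphy, so it tells us nothing about relationships among taxa.
C3 (derived state 'yes') is shared by Alpha, Beta, and Gamma — a synapomorphy uniting that clade.
C4 (derived state 'yes') is shared by Eta and Zeta — a synapomorphy uniting that clade.
All ingroup taxa share the derived state 'yes' for C5; it defines the ingroup but does not resolve relationships within it.
C6 groups Alpha and Eta, which is incompatible with the clades supported by the remaining characters; treating it as convergent (homoplasy) costs fewer steps than any alternative tree.
C7: derived state 'yes' in Alpha and Beta only — synapomorphy for {Alpha, Beta}.
Most parsimonious ingroup topology: (Theta,((Zeta,Eta),((Alpha,Beta),Gamma))).
The clade {Alpha, Beta} is supported by C7: its derived state 'yes' occurs in exactly those taxa and in no other taxon (including the outgroup).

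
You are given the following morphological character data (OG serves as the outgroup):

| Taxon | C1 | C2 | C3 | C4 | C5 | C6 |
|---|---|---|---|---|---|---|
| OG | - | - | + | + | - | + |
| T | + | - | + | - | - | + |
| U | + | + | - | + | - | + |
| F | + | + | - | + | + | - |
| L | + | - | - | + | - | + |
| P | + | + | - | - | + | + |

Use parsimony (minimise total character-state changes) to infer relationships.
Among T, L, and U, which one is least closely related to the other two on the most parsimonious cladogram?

Character polarity is set by the outgroup: the derived state is whichever differs from the outgroup's state, so for C3, C4, C6 the derived state is '-', and for the remaining characters it is '+'.
C1 (derived state '+') is shared by all ingroup taxa — unites the whole ingroup.
C2: derived state '+' in F, P, and U only — synapomorphy for {F, P, U}.
Only F, L, P, and U show the derived state '-' for C3, supporting them as a clade.
C4 groups P and T, which is incompatible with the clades supported by the remaining characters; treating it as convergent (homoplasy) costs fewer steps than any alternative tree.
C5 (derived state '+') is shared by F and P — a synapomorphy uniting that clade.
C6: derived state '-' in F only — an autapomorphy, so it tells us nothing about relationships among taxa.
Most parsimonious ingroup topology: (T,((U,(F,P)),L)).
L and U share a more recent common ancestor with each other than either does with T, so T is the least closely related of the three.

T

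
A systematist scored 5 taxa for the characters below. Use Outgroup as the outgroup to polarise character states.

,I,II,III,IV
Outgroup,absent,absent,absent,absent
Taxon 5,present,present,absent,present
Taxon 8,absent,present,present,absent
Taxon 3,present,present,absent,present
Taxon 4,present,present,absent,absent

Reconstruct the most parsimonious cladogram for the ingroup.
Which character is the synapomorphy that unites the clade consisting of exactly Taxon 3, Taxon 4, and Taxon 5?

The outgroup has state 'absent' for every character, so 'present' is the derived state throughout.
Only Taxon 3, Taxon 4, and Taxon 5 show the derived state 'present' for I, supporting them as a clade.
All ingroup taxa share the derived state 'present' for II; it defines the ingroup but does not resolve relationships within it.
III (derived state 'present') is unique to Taxon 8 (autapomorphy; uninformative for grouping).
IV (derived state 'present') is shared by Taxon 3 and Taxon 5 — a synapomorphy uniting that clade.
Most parsimonious ingroup topology: (((Taxon 5,Taxon 3),Taxon 4),Taxon 8).
The clade {Taxon 3, Taxon 4, Taxon 5} is supported by I: its derived state 'present' occurs in exactly those taxa and in no other taxon (including the outgroup).

I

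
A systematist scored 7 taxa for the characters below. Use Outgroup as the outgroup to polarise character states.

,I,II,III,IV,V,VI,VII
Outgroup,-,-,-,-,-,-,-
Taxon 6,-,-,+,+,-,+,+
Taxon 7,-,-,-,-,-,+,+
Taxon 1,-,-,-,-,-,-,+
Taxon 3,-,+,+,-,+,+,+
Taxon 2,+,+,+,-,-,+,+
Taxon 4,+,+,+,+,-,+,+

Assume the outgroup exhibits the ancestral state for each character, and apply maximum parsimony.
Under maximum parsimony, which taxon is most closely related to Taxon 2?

Taxon 4

The outgroup has state '-' for every character, so '+' is the derived state throughout.
Only Taxon 2 and Taxon 4 show the derived state '+' for I, supporting them as a clade.
II (derived state '+') is shared by Taxon 2, Taxon 3, and Taxon 4 — a synapomorphy uniting that clade.
Only Taxon 2, Taxon 3, Taxon 4, and Taxon 6 show the derived state '+' for III, supporting them as a clade.
IV (state '+') occurs in Taxon 4 and Taxon 6 but conflicts with the nesting implied by the other characters — most parsimoniously interpreted as homoplasy.
V (derived state '+') is unique to Taxon 3 (autapomorphy; uninformative for grouping).
VI: derived state '+' in Taxon 2, Taxon 3, Taxon 4, Taxon 6, and Taxon 7 only — synapomorphy for {Taxon 2, Taxon 3, Taxon 4, Taxon 6, Taxon 7}.
VII (derived state '+') is shared by all ingroup taxa — unites the whole ingroup.
Most parsimonious ingroup topology: (((Taxon 6,(Taxon 3,(Taxon 2,Taxon 4))),Taxon 7),Taxon 1).
Taxon 2 and Taxon 4 form a cherry on this tree, so they are sister taxa.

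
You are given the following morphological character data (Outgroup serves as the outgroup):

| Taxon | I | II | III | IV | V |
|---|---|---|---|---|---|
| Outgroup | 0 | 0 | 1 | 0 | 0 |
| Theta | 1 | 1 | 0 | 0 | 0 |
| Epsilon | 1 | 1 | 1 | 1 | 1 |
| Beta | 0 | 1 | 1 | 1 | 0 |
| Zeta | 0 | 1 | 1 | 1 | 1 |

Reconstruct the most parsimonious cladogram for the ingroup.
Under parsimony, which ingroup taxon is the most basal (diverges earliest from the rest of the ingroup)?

Theta

Character polarity is set by the outgroup: the derived state is whichever differs from the outgroup's state, so for III the derived state is '0', and for the remaining characters it is '1'.
I (state '1') occurs in Epsilon and Theta but conflicts with the nesting implied by the other characters — most parsimoniously interpreted as homoplasy.
All ingroup taxa share the derived state '1' for II; it defines the ingroup but does not resolve relationships within it.
III: derived state '0' in Theta only — an autapomorphy, so it tells us nothing about relationships among taxa.
IV (derived state '1') is shared by Beta, Epsilon, and Zeta — a synapomorphy uniting that clade.
V (derived state '1') is shared by Epsilon and Zeta — a synapomorphy uniting that clade.
Most parsimonious ingroup topology: (Theta,((Epsilon,Zeta),Beta)).
Theta is sister to the clade containing all other ingroup taxa, so it is the earliest-diverging (most basal) ingroup lineage.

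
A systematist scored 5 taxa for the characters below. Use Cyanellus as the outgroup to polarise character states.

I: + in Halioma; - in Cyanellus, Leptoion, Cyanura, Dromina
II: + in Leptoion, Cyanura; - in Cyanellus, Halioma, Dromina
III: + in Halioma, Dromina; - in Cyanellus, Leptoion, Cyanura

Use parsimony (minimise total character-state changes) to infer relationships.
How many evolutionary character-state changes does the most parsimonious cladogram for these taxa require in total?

The outgroup has state '-' for every character, so '+' is the derived state throughout.
I (derived state '+') is unique to Halioma (autapomorphy; uninformative for grouping).
II (derived state '+') is shared by Cyanura and Leptoion — a synapomorphy uniting that clade.
Only Dromina and Halioma show the derived state '+' for III, supporting them as a clade.
Most parsimonious ingroup topology: ((Leptoion,Cyanura),(Halioma,Dromina)).
Changes per character on this tree: I: 1; II: 1; III: 1.
Total = 3.

3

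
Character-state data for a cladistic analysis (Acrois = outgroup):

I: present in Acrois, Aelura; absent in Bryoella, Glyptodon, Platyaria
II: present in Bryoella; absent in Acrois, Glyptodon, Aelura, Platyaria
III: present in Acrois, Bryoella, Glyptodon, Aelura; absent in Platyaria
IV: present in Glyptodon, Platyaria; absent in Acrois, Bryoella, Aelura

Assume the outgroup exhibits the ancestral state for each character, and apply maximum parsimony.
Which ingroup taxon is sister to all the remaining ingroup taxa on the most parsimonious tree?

Character polarity is set by the outgroup: the derived state is whichever differs from the outgroup's state, so for I, III the derived state is 'absent', and for the remaining characters it is 'present'.
Only Bryoella, Glyptodon, and Platyaria show the derived state 'absent' for I, supporting them as a clade.
II: derived state 'present' in Bryoella only — an autapomorphy, so it tells us nothing about relationships among taxa.
III (derived state 'absent') is unique to Platyaria (autapomorphy; uninformative for grouping).
IV (derived state 'present') is shared by Glyptodon and Platyaria — a synapomorphy uniting that clade.
Most parsimonious ingroup topology: ((Bryoella,(Glyptodon,Platyaria)),Aelura).
Aelura is sister to the clade containing all other ingroup taxa, so it is the earliest-diverging (most basal) ingroup lineage.

Aelura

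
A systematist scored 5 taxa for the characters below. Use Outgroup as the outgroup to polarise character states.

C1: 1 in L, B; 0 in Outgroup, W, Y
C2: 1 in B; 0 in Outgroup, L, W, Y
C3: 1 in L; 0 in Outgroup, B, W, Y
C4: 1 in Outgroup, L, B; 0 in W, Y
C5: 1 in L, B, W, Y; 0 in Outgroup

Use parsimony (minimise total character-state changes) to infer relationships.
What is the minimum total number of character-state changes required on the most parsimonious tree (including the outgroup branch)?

5

Character polarity is set by the outgroup: the derived state is whichever differs from the outgroup's state, so for C4 the derived state is '0', and for the remaining characters it is '1'.
Only B and L show the derived state '1' for C1, supporting them as a clade.
C2 (derived state '1') is unique to B (autapomorphy; uninformative for grouping).
C3: derived state '1' in L only — an autapomorphy, so it tells us nothing about relationships among taxa.
C4 (derived state '0') is shared by W and Y — a synapomorphy uniting that clade.
C5 (derived state '1') is shared by all ingroup taxa — unites the whole ingroup.
Most parsimonious ingroup topology: ((L,B),(W,Y)).
Changes per character on this tree: C1: 1; C2: 1; C3: 1; C4: 1; C5: 1.
Total = 5.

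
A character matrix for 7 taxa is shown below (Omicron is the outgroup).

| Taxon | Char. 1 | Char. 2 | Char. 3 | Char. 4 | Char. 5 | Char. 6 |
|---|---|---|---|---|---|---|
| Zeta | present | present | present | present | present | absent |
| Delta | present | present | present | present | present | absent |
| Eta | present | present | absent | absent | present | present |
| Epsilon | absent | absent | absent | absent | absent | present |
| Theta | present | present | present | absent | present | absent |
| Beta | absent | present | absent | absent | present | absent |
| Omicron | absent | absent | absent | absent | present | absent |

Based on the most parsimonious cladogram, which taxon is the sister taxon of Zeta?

Delta

Character polarity is set by the outgroup: the derived state is whichever differs from the outgroup's state, so for Char. 5 the derived state is 'absent', and for the remaining characters it is 'present'.
Char. 1 (derived state 'present') is shared by Delta, Eta, Theta, and Zeta — a synapomorphy uniting that clade.
Only Beta, Delta, Eta, Theta, and Zeta show the derived state 'present' for Char. 2, supporting them as a clade.
Only Delta, Theta, and Zeta show the derived state 'present' for Char. 3, supporting them as a clade.
Char. 4 (derived state 'present') is shared by Delta and Zeta — a synapomorphy uniting that clade.
Char. 5 (derived state 'absent') is unique to Epsilon (autapomorphy; uninformative for grouping).
Char. 6 groups Epsilon and Eta, which is incompatible with the clades supported by the remaining characters; treating it as convergent (homoplasy) costs fewer steps than any alternative tree.
Most parsimonious ingroup topology: ((Beta,((Theta,(Zeta,Delta)),Eta)),Epsilon).
Zeta and Delta form a cherry on this tree, so they are sister taxa.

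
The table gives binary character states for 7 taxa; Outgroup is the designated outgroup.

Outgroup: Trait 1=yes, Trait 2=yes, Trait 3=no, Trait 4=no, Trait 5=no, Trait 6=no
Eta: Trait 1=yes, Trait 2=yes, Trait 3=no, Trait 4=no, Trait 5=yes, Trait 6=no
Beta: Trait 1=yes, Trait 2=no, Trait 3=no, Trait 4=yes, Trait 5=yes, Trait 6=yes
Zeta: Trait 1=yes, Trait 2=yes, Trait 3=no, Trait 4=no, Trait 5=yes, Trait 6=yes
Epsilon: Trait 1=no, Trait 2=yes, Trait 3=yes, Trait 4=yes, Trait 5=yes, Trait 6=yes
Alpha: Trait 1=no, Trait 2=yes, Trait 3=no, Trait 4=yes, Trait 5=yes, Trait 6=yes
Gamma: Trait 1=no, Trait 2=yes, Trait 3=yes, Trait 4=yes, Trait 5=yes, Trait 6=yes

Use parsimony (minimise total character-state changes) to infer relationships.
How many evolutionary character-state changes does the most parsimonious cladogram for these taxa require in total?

6

Character polarity is set by the outgroup: the derived state is whichever differs from the outgroup's state, so for Trait 1, Trait 2 the derived state is 'no', and for the remaining characters it is 'yes'.
Trait 1: derived state 'no' in Alpha, Epsilon, and Gamma only — synapomorphy for {Alpha, Epsilon, Gamma}.
Trait 2 (derived state 'no') is unique to Beta (autapomorphy; uninformative for grouping).
Only Epsilon and Gamma show the derived state 'yes' for Trait 3, supporting them as a clade.
Trait 4: derived state 'yes' in Alpha, Beta, Epsilon, and Gamma only — synapomorphy for {Alpha, Beta, Epsilon, Gamma}.
Trait 5 (derived state 'yes') is shared by all ingroup taxa — unites the whole ingroup.
Trait 6: derived state 'yes' in Alpha, Beta, Epsilon, Gamma, and Zeta only — synapomorphy for {Alpha, Beta, Epsilon, Gamma, Zeta}.
Most parsimonious ingroup topology: (Eta,((Beta,((Epsilon,Gamma),Alpha)),Zeta)).
Changes per character on this tree: Trait 1: 1; Trait 2: 1; Trait 3: 1; Trait 4: 1; Trait 5: 1; Trait 6: 1.
Total = 6.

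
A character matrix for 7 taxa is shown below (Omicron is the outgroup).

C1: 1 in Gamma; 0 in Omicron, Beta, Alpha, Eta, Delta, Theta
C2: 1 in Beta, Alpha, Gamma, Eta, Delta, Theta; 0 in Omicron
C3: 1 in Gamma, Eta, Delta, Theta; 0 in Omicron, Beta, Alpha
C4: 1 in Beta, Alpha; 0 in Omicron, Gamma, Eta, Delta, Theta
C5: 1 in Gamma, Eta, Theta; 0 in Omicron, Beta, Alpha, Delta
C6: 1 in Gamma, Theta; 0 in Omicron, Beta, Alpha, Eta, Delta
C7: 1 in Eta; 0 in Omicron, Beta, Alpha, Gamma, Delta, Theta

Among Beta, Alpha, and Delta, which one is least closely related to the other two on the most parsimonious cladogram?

Delta

The outgroup has state '0' for every character, so '1' is the derived state throughout.
C1 (derived state '1') is unique to Gamma (autapomorphy; uninformative for grouping).
C2 (derived state '1') is shared by all ingroup taxa — unites the whole ingroup.
C3: derived state '1' in Delta, Eta, Gamma, and Theta only — synapomorphy for {Delta, Eta, Gamma, Theta}.
C4 (derived state '1') is shared by Alpha and Beta — a synapomorphy uniting that clade.
C5 (derived state '1') is shared by Eta, Gamma, and Theta — a synapomorphy uniting that clade.
C6 (derived state '1') is shared by Gamma and Theta — a synapomorphy uniting that clade.
C7 (derived state '1') is unique to Eta (autapomorphy; uninformative for grouping).
Most parsimonious ingroup topology: ((Beta,Alpha),(((Gamma,Theta),Eta),Delta)).
Alpha and Beta share a more recent common ancestor with each other than either does with Delta, so Delta is the least closely related of the three.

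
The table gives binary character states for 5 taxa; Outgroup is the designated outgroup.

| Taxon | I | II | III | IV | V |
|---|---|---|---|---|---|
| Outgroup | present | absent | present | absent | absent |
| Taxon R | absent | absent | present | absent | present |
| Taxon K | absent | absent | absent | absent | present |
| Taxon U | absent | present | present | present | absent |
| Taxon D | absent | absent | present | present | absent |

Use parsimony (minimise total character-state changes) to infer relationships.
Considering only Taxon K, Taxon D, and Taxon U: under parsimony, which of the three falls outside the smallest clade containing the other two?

Taxon K

Character polarity is set by the outgroup: the derived state is whichever differs from the outgroup's state, so for I, III the derived state is 'absent', and for the remaining characters it is 'present'.
I (derived state 'absent') is shared by all ingroup taxa — unites the whole ingroup.
II (derived state 'present') is unique to Taxon U (autapomorphy; uninformative for grouping).
III (derived state 'absent') is unique to Taxon K (autapomorphy; uninformative for grouping).
IV: derived state 'present' in Taxon D and Taxon U only — synapomorphy for {Taxon D, Taxon U}.
Only Taxon K and Taxon R show the derived state 'present' for V, supporting them as a clade.
Most parsimonious ingroup topology: ((Taxon R,Taxon K),(Taxon U,Taxon D)).
Taxon D and Taxon U share a more recent common ancestor with each other than either does with Taxon K, so Taxon K is the least closely related of the three.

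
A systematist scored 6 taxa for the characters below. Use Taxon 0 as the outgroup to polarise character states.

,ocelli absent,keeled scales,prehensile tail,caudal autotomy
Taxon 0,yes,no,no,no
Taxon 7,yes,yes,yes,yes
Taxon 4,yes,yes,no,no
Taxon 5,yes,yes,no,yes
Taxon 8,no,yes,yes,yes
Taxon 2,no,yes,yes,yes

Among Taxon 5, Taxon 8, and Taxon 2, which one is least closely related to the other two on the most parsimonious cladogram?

Taxon 5

Character polarity is set by the outgroup: the derived state is whichever differs from the outgroup's state, so for ocelli absent the derived state is 'no', and for the remaining characters it is 'yes'.
ocelli absent: derived state 'no' in Taxon 2 and Taxon 8 only — synapomorphy for {Taxon 2, Taxon 8}.
All ingroup taxa share the derived state 'yes' for keeled scales; it defines the ingroup but does not resolve relationships within it.
prehensile tail (derived state 'yes') is shared by Taxon 2, Taxon 7, and Taxon 8 — a synapomorphy uniting that clade.
caudal autotomy (derived state 'yes') is shared by Taxon 2, Taxon 5, Taxon 7, and Taxon 8 — a synapomorphy uniting that clade.
Most parsimonious ingroup topology: (((Taxon 7,(Taxon 8,Taxon 2)),Taxon 5),Taxon 4).
Taxon 2 and Taxon 8 share a more recent common ancestor with each other than either does with Taxon 5, so Taxon 5 is the least closely related of the three.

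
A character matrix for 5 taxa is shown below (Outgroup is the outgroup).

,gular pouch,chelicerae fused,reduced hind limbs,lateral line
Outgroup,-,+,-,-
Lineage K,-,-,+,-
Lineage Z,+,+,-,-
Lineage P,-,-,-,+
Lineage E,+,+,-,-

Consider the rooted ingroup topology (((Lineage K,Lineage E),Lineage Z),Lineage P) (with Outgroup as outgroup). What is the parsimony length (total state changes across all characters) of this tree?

Map each character onto (((Lineage K,Lineage E),Lineage Z),Lineage P) (rooted by Outgroup) and count the minimum state changes it requires (Fitch parsimony):
gular pouch: 2; chelicerae fused: 2; reduced hind limbs: 1; lateral line: 1.
Total tree length = 6.

6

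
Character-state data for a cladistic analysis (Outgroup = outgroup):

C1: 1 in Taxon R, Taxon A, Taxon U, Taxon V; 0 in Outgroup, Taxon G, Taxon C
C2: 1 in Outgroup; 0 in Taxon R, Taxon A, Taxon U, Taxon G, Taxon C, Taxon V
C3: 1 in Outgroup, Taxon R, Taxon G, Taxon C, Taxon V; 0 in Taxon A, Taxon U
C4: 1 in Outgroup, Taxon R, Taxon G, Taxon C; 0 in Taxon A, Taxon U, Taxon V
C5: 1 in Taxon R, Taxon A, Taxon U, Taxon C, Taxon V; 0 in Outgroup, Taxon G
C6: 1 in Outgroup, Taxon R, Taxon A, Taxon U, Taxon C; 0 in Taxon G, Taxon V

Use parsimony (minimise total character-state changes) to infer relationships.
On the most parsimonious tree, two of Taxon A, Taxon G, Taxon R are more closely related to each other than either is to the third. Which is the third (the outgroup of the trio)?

Taxon G

Character polarity is set by the outgroup: the derived state is whichever differs from the outgroup's state, so for C2, C3, C4, C6 the derived state is '0', and for the remaining characters it is '1'.
Only Taxon A, Taxon R, Taxon U, and Taxon V show the derived state '1' for C1, supporting them as a clade.
C2 (derived state '0') is shared by all ingroup taxa — unites the whole ingroup.
Only Taxon A and Taxon U show the derived state '0' for C3, supporting them as a clade.
Only Taxon A, Taxon U, and Taxon V show the derived state '0' for C4, supporting them as a clade.
C5: derived state '1' in Taxon A, Taxon C, Taxon R, Taxon U, and Taxon V only — synapomorphy for {Taxon A, Taxon C, Taxon R, Taxon U, Taxon V}.
C6 (state '0') occurs in Taxon G and Taxon V but conflicts with the nesting implied by the other characters — most parsimoniously interpreted as homoplasy.
Most parsimonious ingroup topology: (((Taxon R,((Taxon A,Taxon U),Taxon V)),Taxon C),Taxon G).
Taxon A and Taxon R share a more recent common ancestor with each other than either does with Taxon G, so Taxon G is the least closely related of the three.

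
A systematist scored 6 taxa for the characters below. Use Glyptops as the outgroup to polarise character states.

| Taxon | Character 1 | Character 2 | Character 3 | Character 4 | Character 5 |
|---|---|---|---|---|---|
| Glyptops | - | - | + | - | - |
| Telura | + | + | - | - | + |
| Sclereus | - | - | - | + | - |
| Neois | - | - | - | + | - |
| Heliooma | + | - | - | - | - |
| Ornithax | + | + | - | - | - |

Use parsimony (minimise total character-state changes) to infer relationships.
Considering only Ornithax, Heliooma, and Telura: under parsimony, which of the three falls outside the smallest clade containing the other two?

Character polarity is set by the outgroup: the derived state is whichever differs from the outgroup's state, so for Character 3 the derived state is '-', and for the remaining characters it is '+'.
Character 1 (derived state '+') is shared by Heliooma, Ornithax, and Telura — a synapomorphy uniting that clade.
Character 2 (derived state '+') is shared by Ornithax and Telura — a synapomorphy uniting that clade.
All ingroup taxa share the derived state '-' for Character 3; it defines the ingroup but does not resolve relationships within it.
Character 4 (derived state '+') is shared by Neois and Sclereus — a synapomorphy uniting that clade.
Character 5 (derived state '+') is unique to Telura (autapomorphy; uninformative for grouping).
Most parsimonious ingroup topology: (((Telura,Ornithax),Heliooma),(Sclereus,Neois)).
Ornithax and Telura share a more recent common ancestor with each other than either does with Heliooma, so Heliooma is the least closely related of the three.

Heliooma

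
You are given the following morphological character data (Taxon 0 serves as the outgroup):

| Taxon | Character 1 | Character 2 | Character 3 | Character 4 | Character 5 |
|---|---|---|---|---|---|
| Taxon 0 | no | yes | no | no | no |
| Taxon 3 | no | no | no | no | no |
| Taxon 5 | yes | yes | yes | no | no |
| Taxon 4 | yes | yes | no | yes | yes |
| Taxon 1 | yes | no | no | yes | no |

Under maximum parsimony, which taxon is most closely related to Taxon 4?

Character polarity is set by the outgroup: the derived state is whichever differs from the outgroup's state, so for Character 2 the derived state is 'no', and for the remaining characters it is 'yes'.
Only Taxon 1, Taxon 4, and Taxon 5 show the derived state 'yes' for Character 1, supporting them as a clade.
Character 2 (state 'no') occurs in Taxon 1 and Taxon 3 but conflicts with the nesting implied by the other characters — most parsimoniously interpreted as homoplasy.
Character 3 (derived state 'yes') is unique to Taxon 5 (autapomorphy; uninformative for grouping).
Character 4: derived state 'yes' in Taxon 1 and Taxon 4 only — synapomorphy for {Taxon 1, Taxon 4}.
Character 5: derived state 'yes' in Taxon 4 only — an autapomorphy, so it tells us nothing about relationships among taxa.
Most parsimonious ingroup topology: (Taxon 3,(Taxon 5,(Taxon 4,Taxon 1))).
Taxon 4 and Taxon 1 form a cherry on this tree, so they are sister taxa.

Taxon 1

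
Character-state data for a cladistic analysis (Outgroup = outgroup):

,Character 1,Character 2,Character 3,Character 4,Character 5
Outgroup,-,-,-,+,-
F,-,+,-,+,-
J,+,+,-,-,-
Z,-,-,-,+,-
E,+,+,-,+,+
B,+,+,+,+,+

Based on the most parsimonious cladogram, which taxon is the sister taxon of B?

E

Character polarity is set by the outgroup: the derived state is whichever differs from the outgroup's state, so for Character 4 the derived state is '-', and for the remaining characters it is '+'.
Character 1: derived state '+' in B, E, and J only — synapomorphy for {B, E, J}.
Character 2: derived state '+' in B, E, F, and J only — synapomorphy for {B, E, F, J}.
Character 3: derived state '+' in B only — an autapomorphy, so it tells us nothing about relationships among taxa.
Character 4 (derived state '-') is unique to J (autapomorphy; uninformative for grouping).
Character 5: derived state '+' in B and E only — synapomorphy for {B, E}.
Most parsimonious ingroup topology: ((F,(J,(E,B))),Z).
B and E form a cherry on this tree, so they are sister taxa.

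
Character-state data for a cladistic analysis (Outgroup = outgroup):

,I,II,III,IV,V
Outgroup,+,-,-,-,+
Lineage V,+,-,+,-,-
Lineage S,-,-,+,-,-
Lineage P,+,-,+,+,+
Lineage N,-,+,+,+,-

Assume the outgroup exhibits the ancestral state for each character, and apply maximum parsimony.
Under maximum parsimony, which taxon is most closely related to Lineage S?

Character polarity is set by the outgroup: the derived state is whichever differs from the outgroup's state, so for I, V the derived state is '-', and for the remaining characters it is '+'.
I: derived state '-' in Lineage N and Lineage S only — synapomorphy for {Lineage N, Lineage S}.
II (derived state '+') is unique to Lineage N (autapomorphy; uninformative for grouping).
All ingroup taxa share the derived state '+' for III; it defines the ingroup but does not resolve relationships within it.
IV groups Lineage N and Lineage P, which is incompatible with the clades supported by the remaining characters; treating it as convergent (homoplasy) costs fewer steps than any alternative tree.
V: derived state '-' in Lineage N, Lineage S, and Lineage V only — synapomorphy for {Lineage N, Lineage S, Lineage V}.
Most parsimonious ingroup topology: ((Lineage V,(Lineage S,Lineage N)),Lineage P).
Lineage S and Lineage N form a cherry on this tree, so they are sister taxa.

Lineage N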